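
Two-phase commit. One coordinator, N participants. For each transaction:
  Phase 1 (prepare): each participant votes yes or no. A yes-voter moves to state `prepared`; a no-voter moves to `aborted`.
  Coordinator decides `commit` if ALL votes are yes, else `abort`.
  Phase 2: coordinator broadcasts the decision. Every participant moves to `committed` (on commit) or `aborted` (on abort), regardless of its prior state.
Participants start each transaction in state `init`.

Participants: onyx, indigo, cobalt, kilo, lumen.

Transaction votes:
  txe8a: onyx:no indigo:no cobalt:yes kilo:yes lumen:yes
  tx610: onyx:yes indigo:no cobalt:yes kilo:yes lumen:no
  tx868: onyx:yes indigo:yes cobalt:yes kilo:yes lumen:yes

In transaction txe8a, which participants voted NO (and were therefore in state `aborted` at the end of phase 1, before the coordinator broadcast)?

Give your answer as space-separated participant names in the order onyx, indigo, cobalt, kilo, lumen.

Txn txe8a phase 1: onyx no -> aborted; indigo no -> aborted; cobalt yes -> prepared; kilo yes -> prepared; lumen yes -> prepared

Answer: onyx indigo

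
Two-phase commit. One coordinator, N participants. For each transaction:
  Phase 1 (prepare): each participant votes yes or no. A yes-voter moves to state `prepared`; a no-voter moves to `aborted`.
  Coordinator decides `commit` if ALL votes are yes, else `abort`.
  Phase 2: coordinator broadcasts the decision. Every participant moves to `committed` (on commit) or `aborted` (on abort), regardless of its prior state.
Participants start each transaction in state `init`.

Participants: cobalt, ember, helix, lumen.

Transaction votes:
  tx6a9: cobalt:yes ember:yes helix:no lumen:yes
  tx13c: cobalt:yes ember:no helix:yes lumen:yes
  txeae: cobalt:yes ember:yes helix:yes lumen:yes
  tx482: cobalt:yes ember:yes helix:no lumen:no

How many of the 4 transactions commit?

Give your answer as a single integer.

Answer: 1

Derivation:
tx6a9: no from helix -> abort (commits=0)
tx13c: no from ember -> abort (commits=0)
txeae: all yes -> commit (commits=1)
tx482: no from helix, lumen -> abort (commits=1)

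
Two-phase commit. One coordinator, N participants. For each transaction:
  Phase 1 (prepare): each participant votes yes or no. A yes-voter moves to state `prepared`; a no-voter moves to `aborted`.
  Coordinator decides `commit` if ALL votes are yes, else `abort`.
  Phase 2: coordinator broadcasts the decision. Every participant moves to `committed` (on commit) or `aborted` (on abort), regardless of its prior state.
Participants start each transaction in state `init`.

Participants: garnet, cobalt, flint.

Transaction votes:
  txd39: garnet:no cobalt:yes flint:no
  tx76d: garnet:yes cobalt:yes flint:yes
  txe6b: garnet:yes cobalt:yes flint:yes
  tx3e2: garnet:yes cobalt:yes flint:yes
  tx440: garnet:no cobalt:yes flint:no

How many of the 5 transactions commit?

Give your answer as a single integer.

txd39: no from garnet, flint -> abort (commits=0)
tx76d: all yes -> commit (commits=1)
txe6b: all yes -> commit (commits=2)
tx3e2: all yes -> commit (commits=3)
tx440: no from garnet, flint -> abort (commits=3)

Answer: 3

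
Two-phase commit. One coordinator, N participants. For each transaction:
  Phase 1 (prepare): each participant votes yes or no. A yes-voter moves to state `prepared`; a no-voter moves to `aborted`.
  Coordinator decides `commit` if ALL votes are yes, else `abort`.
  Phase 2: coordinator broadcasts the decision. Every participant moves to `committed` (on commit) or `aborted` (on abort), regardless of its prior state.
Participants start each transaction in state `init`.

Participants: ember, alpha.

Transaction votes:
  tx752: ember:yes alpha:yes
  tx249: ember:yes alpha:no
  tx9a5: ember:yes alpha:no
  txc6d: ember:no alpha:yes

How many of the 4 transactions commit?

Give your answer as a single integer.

Answer: 1

Derivation:
tx752: all yes -> commit (commits=1)
tx249: no from alpha -> abort (commits=1)
tx9a5: no from alpha -> abort (commits=1)
txc6d: no from ember -> abort (commits=1)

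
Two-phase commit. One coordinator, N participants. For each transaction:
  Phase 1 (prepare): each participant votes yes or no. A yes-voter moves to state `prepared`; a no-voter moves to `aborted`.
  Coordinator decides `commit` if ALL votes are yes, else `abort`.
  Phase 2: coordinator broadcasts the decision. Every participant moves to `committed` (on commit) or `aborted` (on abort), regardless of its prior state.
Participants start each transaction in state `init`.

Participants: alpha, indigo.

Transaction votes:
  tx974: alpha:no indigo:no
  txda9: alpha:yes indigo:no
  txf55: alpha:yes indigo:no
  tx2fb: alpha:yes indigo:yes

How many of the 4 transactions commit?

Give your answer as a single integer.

Answer: 1

Derivation:
tx974: no from alpha, indigo -> abort (commits=0)
txda9: no from indigo -> abort (commits=0)
txf55: no from indigo -> abort (commits=0)
tx2fb: all yes -> commit (commits=1)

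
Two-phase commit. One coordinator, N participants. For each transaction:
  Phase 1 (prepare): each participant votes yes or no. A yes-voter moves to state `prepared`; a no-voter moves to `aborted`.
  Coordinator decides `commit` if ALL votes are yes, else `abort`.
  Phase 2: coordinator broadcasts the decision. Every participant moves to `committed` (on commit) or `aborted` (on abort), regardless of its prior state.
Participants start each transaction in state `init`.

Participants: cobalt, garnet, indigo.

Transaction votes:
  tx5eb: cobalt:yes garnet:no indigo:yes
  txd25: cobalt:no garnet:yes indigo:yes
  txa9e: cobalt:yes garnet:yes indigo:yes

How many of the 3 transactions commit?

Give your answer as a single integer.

Answer: 1

Derivation:
tx5eb: no from garnet -> abort (commits=0)
txd25: no from cobalt -> abort (commits=0)
txa9e: all yes -> commit (commits=1)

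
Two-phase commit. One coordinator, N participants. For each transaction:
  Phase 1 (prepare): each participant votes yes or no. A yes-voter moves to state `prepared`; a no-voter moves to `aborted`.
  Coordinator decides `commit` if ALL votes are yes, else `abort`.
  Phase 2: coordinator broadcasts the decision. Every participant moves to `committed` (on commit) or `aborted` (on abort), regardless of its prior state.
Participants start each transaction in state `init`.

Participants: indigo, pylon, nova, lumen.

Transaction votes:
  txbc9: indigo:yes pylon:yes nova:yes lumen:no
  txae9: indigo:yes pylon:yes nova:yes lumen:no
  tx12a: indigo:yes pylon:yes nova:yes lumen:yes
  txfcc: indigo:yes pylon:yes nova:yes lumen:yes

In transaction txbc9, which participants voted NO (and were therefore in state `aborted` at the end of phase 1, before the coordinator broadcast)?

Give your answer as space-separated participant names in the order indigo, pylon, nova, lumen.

Txn txbc9 phase 1: indigo yes -> prepared; pylon yes -> prepared; nova yes -> prepared; lumen no -> aborted

Answer: lumen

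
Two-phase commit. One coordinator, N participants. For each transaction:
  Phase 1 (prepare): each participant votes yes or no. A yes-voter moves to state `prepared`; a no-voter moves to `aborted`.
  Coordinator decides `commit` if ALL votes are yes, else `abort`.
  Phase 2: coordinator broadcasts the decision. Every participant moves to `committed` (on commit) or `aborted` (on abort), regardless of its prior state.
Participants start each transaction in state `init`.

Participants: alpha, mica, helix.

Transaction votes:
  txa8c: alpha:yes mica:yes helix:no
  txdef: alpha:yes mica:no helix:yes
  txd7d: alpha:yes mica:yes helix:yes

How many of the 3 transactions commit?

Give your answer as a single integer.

txa8c: no from helix -> abort (commits=0)
txdef: no from mica -> abort (commits=0)
txd7d: all yes -> commit (commits=1)

Answer: 1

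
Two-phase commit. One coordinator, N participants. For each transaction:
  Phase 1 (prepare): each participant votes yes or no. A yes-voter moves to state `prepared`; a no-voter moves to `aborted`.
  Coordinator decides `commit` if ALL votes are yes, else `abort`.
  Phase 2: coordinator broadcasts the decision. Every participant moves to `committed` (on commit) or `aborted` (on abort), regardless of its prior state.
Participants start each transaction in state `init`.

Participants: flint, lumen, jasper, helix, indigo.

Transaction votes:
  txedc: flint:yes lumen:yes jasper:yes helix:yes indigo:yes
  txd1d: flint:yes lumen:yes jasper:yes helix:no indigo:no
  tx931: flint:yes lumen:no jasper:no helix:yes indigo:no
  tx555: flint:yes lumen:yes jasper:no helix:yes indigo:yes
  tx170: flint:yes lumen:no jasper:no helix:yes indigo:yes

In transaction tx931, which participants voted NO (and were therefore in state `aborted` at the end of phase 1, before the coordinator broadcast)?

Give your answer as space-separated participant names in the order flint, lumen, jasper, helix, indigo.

Answer: lumen jasper indigo

Derivation:
Txn tx931 phase 1: flint yes -> prepared; lumen no -> aborted; jasper no -> aborted; helix yes -> prepared; indigo no -> aborted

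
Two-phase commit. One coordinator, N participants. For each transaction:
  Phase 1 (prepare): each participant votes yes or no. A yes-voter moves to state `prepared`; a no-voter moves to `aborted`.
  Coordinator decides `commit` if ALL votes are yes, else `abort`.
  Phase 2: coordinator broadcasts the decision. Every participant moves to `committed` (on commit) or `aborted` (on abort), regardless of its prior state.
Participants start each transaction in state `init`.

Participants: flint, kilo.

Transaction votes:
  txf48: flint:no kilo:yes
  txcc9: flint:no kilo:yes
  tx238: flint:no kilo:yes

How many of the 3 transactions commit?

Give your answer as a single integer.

Answer: 0

Derivation:
txf48: no from flint -> abort (commits=0)
txcc9: no from flint -> abort (commits=0)
tx238: no from flint -> abort (commits=0)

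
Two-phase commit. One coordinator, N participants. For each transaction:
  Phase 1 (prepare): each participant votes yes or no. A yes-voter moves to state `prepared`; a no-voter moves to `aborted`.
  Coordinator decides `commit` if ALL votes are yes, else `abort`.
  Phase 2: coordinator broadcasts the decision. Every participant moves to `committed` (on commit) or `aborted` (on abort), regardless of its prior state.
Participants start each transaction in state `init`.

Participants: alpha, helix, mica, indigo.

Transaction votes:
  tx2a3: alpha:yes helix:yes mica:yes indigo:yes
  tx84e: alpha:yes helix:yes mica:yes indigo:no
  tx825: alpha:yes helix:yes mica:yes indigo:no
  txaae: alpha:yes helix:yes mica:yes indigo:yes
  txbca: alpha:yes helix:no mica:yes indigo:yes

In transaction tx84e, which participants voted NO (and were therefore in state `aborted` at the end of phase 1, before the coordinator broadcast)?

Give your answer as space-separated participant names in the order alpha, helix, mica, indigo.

Txn tx84e phase 1: alpha yes -> prepared; helix yes -> prepared; mica yes -> prepared; indigo no -> aborted

Answer: indigo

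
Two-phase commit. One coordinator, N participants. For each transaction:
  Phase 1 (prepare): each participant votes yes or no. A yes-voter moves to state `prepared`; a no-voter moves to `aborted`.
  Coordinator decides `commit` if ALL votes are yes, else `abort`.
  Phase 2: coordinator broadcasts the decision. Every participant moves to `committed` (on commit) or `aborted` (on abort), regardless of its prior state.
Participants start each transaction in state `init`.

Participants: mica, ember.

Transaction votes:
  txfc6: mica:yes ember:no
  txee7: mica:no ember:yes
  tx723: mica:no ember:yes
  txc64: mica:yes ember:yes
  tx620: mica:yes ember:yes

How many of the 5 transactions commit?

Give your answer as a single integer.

Answer: 2

Derivation:
txfc6: no from ember -> abort (commits=0)
txee7: no from mica -> abort (commits=0)
tx723: no from mica -> abort (commits=0)
txc64: all yes -> commit (commits=1)
tx620: all yes -> commit (commits=2)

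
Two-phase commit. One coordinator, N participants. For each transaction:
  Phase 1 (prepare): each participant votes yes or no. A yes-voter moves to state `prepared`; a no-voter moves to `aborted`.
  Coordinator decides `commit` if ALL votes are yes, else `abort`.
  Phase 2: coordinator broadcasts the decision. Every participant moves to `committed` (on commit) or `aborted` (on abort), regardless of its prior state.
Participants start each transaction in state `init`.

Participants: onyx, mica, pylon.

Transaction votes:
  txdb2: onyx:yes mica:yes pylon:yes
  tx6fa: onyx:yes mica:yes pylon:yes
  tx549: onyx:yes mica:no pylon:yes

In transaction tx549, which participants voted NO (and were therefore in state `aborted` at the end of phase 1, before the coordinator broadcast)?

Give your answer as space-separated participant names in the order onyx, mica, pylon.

Txn tx549 phase 1: onyx yes -> prepared; mica no -> aborted; pylon yes -> prepared

Answer: mica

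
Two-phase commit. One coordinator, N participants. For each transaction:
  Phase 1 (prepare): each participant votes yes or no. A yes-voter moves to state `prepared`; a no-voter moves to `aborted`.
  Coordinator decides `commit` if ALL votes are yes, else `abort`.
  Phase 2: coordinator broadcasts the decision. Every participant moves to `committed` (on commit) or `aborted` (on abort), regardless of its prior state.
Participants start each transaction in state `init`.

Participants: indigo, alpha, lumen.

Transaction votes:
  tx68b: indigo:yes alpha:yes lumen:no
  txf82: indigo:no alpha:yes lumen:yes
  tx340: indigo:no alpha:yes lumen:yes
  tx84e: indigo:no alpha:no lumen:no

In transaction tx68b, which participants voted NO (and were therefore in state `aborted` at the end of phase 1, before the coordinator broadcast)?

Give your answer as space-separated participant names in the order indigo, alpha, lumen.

Answer: lumen

Derivation:
Txn tx68b phase 1: indigo yes -> prepared; alpha yes -> prepared; lumen no -> aborted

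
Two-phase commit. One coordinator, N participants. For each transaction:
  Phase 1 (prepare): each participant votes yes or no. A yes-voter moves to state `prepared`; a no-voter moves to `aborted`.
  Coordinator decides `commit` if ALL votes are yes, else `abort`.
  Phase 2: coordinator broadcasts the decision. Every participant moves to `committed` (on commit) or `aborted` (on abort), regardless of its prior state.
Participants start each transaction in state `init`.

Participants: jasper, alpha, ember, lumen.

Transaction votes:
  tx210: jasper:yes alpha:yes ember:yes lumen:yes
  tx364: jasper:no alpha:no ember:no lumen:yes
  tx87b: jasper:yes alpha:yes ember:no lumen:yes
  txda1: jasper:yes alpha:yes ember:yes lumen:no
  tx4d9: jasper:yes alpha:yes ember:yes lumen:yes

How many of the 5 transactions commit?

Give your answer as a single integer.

Answer: 2

Derivation:
tx210: all yes -> commit (commits=1)
tx364: no from jasper, alpha, ember -> abort (commits=1)
tx87b: no from ember -> abort (commits=1)
txda1: no from lumen -> abort (commits=1)
tx4d9: all yes -> commit (commits=2)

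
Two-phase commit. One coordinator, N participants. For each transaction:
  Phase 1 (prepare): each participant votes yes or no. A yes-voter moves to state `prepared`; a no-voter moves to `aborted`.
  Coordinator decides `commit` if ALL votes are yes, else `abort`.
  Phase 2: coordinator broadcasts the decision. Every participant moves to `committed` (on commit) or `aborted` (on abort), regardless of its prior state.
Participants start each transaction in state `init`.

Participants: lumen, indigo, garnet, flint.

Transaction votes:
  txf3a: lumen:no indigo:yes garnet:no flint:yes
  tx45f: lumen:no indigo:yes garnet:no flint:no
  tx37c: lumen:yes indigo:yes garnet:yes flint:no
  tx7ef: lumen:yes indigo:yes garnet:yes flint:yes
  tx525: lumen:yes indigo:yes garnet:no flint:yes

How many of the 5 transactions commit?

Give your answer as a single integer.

txf3a: no from lumen, garnet -> abort (commits=0)
tx45f: no from lumen, garnet, flint -> abort (commits=0)
tx37c: no from flint -> abort (commits=0)
tx7ef: all yes -> commit (commits=1)
tx525: no from garnet -> abort (commits=1)

Answer: 1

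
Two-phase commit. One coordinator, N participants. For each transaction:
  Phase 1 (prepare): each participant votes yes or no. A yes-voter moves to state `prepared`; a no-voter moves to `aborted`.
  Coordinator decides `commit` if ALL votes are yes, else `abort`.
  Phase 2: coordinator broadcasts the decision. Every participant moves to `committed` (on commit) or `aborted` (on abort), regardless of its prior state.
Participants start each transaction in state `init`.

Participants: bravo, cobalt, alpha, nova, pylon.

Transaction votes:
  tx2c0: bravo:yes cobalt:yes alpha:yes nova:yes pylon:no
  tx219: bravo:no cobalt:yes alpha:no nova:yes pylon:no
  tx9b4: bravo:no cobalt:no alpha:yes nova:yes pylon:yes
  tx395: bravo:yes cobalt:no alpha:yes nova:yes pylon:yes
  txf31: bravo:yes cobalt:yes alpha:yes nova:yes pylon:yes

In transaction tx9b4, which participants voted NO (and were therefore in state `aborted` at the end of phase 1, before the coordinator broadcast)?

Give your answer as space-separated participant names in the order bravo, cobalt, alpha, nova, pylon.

Txn tx9b4 phase 1: bravo no -> aborted; cobalt no -> aborted; alpha yes -> prepared; nova yes -> prepared; pylon yes -> prepared

Answer: bravo cobalt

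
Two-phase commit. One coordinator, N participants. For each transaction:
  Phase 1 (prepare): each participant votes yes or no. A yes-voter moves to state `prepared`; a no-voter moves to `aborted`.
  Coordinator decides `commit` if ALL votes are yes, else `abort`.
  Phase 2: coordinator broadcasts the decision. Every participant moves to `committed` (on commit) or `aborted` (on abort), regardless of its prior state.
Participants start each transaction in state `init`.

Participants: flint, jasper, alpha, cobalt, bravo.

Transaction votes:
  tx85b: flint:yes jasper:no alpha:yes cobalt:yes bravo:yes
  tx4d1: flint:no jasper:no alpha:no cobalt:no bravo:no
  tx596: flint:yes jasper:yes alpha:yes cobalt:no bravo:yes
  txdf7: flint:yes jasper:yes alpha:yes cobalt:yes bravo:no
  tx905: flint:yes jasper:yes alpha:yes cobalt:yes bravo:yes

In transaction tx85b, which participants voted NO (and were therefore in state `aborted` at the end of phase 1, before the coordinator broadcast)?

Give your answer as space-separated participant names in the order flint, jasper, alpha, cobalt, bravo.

Txn tx85b phase 1: flint yes -> prepared; jasper no -> aborted; alpha yes -> prepared; cobalt yes -> prepared; bravo yes -> prepared

Answer: jasper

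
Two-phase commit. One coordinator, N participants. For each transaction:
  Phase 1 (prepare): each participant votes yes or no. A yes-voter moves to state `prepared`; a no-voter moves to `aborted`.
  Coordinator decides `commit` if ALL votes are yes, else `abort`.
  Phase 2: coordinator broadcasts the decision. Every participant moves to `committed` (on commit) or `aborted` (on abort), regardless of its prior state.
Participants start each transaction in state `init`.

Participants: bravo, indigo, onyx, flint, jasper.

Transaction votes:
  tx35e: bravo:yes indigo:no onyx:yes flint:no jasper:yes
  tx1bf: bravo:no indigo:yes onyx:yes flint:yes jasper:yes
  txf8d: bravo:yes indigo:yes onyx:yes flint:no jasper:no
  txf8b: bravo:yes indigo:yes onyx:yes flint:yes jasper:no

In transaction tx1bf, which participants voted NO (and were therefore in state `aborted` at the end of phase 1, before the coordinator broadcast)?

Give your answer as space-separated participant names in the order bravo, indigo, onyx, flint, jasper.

Answer: bravo

Derivation:
Txn tx1bf phase 1: bravo no -> aborted; indigo yes -> prepared; onyx yes -> prepared; flint yes -> prepared; jasper yes -> prepared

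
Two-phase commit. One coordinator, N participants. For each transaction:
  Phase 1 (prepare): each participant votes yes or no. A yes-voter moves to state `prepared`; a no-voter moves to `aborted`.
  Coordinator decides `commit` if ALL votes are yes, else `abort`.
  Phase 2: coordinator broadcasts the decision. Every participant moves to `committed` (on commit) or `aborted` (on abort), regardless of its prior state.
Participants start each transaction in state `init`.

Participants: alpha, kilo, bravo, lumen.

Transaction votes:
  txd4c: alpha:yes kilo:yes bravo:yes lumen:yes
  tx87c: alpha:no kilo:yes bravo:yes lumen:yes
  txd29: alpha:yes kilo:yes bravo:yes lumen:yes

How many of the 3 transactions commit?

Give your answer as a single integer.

Answer: 2

Derivation:
txd4c: all yes -> commit (commits=1)
tx87c: no from alpha -> abort (commits=1)
txd29: all yes -> commit (commits=2)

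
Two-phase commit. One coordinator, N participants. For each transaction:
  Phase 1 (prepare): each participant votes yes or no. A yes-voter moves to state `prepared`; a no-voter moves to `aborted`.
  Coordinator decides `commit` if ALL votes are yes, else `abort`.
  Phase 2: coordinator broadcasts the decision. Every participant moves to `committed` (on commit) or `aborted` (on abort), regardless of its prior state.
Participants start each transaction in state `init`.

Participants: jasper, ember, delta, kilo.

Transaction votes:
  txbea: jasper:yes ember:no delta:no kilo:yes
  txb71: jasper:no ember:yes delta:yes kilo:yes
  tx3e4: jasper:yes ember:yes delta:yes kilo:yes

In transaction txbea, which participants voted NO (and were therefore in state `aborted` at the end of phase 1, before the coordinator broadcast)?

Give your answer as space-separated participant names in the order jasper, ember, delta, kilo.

Txn txbea phase 1: jasper yes -> prepared; ember no -> aborted; delta no -> aborted; kilo yes -> prepared

Answer: ember delta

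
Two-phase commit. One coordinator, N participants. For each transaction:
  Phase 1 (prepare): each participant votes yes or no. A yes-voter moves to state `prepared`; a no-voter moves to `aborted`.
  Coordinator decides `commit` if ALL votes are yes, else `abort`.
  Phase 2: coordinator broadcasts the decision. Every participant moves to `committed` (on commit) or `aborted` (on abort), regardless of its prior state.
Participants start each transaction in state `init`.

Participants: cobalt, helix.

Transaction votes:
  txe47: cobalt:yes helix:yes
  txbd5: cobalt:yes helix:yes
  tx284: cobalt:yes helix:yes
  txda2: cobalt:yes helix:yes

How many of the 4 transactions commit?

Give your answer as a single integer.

Answer: 4

Derivation:
txe47: all yes -> commit (commits=1)
txbd5: all yes -> commit (commits=2)
tx284: all yes -> commit (commits=3)
txda2: all yes -> commit (commits=4)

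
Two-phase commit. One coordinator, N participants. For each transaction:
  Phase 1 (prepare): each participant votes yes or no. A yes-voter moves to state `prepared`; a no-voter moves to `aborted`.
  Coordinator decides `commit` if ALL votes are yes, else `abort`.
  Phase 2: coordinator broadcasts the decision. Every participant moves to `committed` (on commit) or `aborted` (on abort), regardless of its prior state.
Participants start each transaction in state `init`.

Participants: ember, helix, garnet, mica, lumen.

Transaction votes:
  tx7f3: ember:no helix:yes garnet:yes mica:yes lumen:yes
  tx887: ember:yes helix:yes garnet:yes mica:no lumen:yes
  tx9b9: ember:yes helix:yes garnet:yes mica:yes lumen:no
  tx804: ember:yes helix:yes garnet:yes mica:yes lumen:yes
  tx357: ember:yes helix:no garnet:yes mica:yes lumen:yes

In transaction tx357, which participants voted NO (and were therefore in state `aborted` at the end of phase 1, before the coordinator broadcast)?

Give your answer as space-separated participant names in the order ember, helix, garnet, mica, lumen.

Answer: helix

Derivation:
Txn tx357 phase 1: ember yes -> prepared; helix no -> aborted; garnet yes -> prepared; mica yes -> prepared; lumen yes -> prepared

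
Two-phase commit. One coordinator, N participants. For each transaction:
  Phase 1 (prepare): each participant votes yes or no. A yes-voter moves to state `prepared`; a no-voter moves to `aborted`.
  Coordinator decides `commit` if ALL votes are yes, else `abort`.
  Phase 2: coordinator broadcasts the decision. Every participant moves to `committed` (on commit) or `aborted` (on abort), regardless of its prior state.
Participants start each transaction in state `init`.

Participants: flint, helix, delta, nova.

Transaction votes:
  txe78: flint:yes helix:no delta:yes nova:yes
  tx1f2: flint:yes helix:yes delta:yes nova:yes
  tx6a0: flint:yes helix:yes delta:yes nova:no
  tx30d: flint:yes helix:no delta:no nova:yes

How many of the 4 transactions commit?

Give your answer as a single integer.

Answer: 1

Derivation:
txe78: no from helix -> abort (commits=0)
tx1f2: all yes -> commit (commits=1)
tx6a0: no from nova -> abort (commits=1)
tx30d: no from helix, delta -> abort (commits=1)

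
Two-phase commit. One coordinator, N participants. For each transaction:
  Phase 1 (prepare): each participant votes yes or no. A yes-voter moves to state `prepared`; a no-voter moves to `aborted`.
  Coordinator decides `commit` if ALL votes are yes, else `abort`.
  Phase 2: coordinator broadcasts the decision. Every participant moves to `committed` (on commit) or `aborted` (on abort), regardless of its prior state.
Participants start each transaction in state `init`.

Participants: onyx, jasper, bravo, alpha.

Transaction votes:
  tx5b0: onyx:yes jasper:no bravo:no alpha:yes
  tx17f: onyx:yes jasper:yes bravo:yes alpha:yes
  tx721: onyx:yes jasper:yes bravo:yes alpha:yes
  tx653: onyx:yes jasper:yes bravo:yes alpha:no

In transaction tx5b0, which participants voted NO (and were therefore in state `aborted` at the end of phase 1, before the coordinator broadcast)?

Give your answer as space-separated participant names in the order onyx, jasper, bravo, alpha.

Answer: jasper bravo

Derivation:
Txn tx5b0 phase 1: onyx yes -> prepared; jasper no -> aborted; bravo no -> aborted; alpha yes -> prepared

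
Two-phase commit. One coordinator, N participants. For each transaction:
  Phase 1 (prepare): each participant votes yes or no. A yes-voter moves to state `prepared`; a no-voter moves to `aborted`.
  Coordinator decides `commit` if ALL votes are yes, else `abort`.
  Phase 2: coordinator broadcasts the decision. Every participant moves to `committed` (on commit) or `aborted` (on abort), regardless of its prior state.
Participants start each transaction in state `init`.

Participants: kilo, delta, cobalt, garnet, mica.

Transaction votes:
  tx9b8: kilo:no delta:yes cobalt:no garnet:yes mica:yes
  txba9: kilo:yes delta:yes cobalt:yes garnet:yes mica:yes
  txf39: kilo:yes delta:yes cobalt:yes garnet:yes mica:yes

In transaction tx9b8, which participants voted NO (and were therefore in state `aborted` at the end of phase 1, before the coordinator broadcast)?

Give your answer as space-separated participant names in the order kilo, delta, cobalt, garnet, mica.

Answer: kilo cobalt

Derivation:
Txn tx9b8 phase 1: kilo no -> aborted; delta yes -> prepared; cobalt no -> aborted; garnet yes -> prepared; mica yes -> prepared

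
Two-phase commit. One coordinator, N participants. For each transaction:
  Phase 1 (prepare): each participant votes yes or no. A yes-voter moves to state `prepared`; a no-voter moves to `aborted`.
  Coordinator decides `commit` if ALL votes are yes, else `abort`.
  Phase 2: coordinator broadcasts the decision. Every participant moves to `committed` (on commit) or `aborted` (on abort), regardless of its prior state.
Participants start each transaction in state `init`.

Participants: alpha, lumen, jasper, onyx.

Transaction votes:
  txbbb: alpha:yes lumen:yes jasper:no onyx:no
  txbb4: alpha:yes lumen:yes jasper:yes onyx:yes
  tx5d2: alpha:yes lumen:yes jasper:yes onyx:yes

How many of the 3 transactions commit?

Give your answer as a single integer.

Answer: 2

Derivation:
txbbb: no from jasper, onyx -> abort (commits=0)
txbb4: all yes -> commit (commits=1)
tx5d2: all yes -> commit (commits=2)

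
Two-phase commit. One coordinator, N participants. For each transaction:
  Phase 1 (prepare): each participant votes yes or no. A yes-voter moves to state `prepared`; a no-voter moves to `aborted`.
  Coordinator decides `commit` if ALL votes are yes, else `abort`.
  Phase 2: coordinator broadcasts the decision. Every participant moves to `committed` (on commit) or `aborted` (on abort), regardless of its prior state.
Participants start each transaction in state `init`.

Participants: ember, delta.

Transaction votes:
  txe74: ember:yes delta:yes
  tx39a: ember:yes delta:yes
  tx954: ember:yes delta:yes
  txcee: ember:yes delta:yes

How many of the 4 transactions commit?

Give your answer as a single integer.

txe74: all yes -> commit (commits=1)
tx39a: all yes -> commit (commits=2)
tx954: all yes -> commit (commits=3)
txcee: all yes -> commit (commits=4)

Answer: 4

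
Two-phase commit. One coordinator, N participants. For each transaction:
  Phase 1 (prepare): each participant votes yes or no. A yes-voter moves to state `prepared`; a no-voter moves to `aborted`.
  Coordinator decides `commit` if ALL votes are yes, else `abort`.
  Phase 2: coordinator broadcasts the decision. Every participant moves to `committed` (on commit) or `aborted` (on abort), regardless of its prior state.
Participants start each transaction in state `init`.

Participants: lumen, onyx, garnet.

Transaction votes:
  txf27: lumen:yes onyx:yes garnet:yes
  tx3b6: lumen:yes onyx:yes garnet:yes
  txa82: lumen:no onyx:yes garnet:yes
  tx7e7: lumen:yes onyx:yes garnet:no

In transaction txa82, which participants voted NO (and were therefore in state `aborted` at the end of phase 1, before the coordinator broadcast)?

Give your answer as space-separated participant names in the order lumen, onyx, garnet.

Txn txa82 phase 1: lumen no -> aborted; onyx yes -> prepared; garnet yes -> prepared

Answer: lumen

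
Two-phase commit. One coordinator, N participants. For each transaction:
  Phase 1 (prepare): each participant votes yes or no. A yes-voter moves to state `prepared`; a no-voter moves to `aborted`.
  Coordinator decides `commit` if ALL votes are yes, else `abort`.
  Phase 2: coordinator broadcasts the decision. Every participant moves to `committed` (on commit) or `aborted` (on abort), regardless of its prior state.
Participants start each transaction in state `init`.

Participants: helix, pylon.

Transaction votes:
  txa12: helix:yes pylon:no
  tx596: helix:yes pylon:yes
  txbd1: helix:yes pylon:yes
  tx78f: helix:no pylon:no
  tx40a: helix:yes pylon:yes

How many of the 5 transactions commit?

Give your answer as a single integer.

Answer: 3

Derivation:
txa12: no from pylon -> abort (commits=0)
tx596: all yes -> commit (commits=1)
txbd1: all yes -> commit (commits=2)
tx78f: no from helix, pylon -> abort (commits=2)
tx40a: all yes -> commit (commits=3)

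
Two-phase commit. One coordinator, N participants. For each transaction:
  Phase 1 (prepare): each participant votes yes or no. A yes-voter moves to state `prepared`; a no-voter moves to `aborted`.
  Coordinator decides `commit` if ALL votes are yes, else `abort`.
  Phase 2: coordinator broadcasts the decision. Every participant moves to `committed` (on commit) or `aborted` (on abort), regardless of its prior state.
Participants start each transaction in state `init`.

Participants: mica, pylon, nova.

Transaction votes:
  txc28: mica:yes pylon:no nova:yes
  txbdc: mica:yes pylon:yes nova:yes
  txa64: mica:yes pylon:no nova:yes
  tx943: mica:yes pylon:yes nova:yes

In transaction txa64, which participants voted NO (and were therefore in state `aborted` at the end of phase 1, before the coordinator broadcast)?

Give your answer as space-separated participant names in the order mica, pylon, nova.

Txn txa64 phase 1: mica yes -> prepared; pylon no -> aborted; nova yes -> prepared

Answer: pylon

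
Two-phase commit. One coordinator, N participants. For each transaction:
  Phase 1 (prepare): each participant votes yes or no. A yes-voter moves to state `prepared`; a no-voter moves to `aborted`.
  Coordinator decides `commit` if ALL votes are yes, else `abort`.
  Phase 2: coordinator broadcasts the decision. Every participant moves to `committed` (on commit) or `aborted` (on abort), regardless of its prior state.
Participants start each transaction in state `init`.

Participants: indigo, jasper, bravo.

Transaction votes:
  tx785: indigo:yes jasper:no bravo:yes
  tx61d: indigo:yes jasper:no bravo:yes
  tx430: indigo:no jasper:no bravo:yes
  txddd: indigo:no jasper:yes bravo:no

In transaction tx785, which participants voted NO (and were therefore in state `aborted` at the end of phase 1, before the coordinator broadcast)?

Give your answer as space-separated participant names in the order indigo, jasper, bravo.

Answer: jasper

Derivation:
Txn tx785 phase 1: indigo yes -> prepared; jasper no -> aborted; bravo yes -> prepared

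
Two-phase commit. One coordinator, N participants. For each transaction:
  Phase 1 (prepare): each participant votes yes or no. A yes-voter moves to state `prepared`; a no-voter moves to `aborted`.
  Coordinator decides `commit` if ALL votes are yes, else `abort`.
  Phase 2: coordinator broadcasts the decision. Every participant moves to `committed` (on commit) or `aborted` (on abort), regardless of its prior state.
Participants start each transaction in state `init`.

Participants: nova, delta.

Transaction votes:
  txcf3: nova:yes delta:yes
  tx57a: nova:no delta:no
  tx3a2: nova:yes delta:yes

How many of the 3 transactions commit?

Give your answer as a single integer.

txcf3: all yes -> commit (commits=1)
tx57a: no from nova, delta -> abort (commits=1)
tx3a2: all yes -> commit (commits=2)

Answer: 2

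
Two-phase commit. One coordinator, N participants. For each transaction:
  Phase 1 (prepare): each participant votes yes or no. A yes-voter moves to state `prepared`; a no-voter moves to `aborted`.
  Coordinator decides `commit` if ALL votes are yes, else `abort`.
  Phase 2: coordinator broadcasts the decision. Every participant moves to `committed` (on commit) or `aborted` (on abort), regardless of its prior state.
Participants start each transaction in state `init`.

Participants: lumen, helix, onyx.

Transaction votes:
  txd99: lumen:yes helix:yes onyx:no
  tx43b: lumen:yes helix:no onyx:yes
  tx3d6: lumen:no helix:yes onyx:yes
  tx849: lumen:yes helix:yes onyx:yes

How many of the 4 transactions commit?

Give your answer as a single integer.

txd99: no from onyx -> abort (commits=0)
tx43b: no from helix -> abort (commits=0)
tx3d6: no from lumen -> abort (commits=0)
tx849: all yes -> commit (commits=1)

Answer: 1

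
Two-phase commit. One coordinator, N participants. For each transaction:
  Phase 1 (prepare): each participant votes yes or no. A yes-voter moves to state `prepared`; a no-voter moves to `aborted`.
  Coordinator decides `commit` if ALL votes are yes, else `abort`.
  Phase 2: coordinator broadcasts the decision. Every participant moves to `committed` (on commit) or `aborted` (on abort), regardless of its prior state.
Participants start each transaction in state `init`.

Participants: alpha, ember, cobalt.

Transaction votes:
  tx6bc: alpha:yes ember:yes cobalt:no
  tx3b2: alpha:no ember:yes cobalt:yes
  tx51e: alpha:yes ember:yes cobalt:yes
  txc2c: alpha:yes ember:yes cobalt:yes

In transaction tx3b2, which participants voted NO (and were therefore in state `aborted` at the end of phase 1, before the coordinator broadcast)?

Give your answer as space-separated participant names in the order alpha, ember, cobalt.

Txn tx3b2 phase 1: alpha no -> aborted; ember yes -> prepared; cobalt yes -> prepared

Answer: alpha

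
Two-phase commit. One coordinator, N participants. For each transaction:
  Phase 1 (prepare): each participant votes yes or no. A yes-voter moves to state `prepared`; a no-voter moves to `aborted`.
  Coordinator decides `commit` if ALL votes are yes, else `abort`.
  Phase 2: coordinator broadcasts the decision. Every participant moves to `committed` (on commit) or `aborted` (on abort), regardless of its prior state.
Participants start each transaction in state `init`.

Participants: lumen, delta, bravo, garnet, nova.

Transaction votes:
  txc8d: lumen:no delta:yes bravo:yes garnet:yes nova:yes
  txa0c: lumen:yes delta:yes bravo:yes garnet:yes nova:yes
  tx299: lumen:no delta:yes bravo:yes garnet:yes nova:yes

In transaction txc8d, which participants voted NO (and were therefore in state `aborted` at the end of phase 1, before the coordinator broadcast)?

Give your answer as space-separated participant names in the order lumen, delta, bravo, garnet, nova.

Txn txc8d phase 1: lumen no -> aborted; delta yes -> prepared; bravo yes -> prepared; garnet yes -> prepared; nova yes -> prepared

Answer: lumen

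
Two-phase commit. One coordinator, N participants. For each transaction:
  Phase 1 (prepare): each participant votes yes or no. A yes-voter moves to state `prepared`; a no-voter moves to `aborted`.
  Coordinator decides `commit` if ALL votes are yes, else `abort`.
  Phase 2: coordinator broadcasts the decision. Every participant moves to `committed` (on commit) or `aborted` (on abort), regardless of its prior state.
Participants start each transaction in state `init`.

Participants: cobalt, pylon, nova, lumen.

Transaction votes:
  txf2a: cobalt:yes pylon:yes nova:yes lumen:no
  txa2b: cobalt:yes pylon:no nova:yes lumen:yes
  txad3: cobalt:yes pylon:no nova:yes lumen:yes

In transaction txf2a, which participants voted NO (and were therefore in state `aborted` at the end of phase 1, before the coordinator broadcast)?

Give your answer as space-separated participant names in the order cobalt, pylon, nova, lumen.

Txn txf2a phase 1: cobalt yes -> prepared; pylon yes -> prepared; nova yes -> prepared; lumen no -> aborted

Answer: lumen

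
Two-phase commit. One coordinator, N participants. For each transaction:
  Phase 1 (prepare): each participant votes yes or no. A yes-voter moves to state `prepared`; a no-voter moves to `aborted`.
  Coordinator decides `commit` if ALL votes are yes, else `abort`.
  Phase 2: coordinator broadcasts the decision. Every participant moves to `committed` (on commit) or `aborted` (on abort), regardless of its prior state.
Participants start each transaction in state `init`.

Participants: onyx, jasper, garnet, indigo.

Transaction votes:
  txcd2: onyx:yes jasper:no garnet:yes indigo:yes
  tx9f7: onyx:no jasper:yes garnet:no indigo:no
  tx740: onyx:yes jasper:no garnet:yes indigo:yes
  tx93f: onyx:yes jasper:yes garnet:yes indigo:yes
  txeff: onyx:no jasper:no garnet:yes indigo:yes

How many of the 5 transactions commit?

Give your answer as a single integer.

txcd2: no from jasper -> abort (commits=0)
tx9f7: no from onyx, garnet, indigo -> abort (commits=0)
tx740: no from jasper -> abort (commits=0)
tx93f: all yes -> commit (commits=1)
txeff: no from onyx, jasper -> abort (commits=1)

Answer: 1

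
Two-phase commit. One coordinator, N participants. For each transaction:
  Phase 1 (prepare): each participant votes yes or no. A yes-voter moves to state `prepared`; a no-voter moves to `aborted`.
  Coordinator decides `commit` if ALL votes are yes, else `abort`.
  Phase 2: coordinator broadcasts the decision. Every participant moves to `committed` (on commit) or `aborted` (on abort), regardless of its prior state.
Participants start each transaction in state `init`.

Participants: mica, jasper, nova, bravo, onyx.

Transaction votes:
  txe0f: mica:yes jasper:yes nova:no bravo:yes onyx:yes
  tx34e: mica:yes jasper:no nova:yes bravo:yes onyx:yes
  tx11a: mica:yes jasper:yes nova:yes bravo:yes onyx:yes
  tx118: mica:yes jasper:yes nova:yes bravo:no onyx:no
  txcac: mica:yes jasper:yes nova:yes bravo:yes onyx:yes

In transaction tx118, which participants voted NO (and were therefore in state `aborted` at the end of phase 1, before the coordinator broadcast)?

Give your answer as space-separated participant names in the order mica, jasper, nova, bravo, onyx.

Answer: bravo onyx

Derivation:
Txn tx118 phase 1: mica yes -> prepared; jasper yes -> prepared; nova yes -> prepared; bravo no -> aborted; onyx no -> aborted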